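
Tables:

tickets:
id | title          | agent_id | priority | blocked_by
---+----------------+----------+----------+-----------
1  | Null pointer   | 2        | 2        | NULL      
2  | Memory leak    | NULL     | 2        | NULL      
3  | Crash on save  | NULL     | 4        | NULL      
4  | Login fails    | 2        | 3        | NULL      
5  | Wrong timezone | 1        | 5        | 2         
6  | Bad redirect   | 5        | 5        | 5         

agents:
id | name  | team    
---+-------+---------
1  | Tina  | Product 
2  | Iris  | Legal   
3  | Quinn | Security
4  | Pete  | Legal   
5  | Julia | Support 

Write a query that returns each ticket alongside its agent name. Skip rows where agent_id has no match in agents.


INNER JOIN keeps only tickets rows whose agent_id matches an id in agents. Walk through each ticket:
  - ticket 1 (Null pointer): agent_id=2 -> matches Iris
  - ticket 2 (Memory leak): agent_id=NULL, no match -> dropped
  - ticket 3 (Crash on save): agent_id=NULL, no match -> dropped
  - ticket 4 (Login fails): agent_id=2 -> matches Iris
  - ticket 5 (Wrong timezone): agent_id=1 -> matches Tina
  - ticket 6 (Bad redirect): agent_id=5 -> matches Julia
So 2 of 6 rows are dropped.

SQL:
SELECT a.title, b.name AS agent
FROM tickets a
INNER JOIN agents b ON a.agent_id = b.id

Result:
title          | agent
---------------+------
Null pointer   | Iris 
Login fails    | Iris 
Wrong timezone | Tina 
Bad redirect   | Julia


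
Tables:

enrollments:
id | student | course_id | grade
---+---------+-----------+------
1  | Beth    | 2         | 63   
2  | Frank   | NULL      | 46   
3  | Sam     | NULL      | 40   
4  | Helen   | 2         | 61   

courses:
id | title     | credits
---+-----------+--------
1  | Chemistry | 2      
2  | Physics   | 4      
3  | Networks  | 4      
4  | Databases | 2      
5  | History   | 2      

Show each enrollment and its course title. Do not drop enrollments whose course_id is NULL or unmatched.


LEFT JOIN keeps every row from enrollments (the left table); where course_id has no match in courses, the course columns become NULL. Walk through each enrollment:
  - enrollment 1 (Beth): course_id=2 -> matches Physics
  - enrollment 2 (Frank): course_id=NULL, no match -> kept with NULL
  - enrollment 3 (Sam): course_id=NULL, no match -> kept with NULL
  - enrollment 4 (Helen): course_id=2 -> matches Physics
All 4 rows appear; 2 have NULL course.

SQL:
SELECT a.student, b.title AS course
FROM enrollments a
LEFT JOIN courses b ON a.course_id = b.id

Result:
student | course 
--------+--------
Beth    | Physics
Frank   | NULL   
Sam     | NULL   
Helen   | Physics


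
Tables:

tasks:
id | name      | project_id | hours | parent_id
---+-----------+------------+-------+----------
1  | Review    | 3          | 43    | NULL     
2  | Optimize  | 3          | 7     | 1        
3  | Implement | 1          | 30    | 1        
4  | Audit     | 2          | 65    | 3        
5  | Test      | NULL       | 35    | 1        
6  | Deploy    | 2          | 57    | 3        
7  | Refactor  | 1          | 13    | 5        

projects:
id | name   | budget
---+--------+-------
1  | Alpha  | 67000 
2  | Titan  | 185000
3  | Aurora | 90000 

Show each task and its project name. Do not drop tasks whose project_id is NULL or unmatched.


LEFT JOIN keeps every row from tasks (the left table); where project_id has no match in projects, the project columns become NULL. Walk through each task:
  - task 1 (Review): project_id=3 -> matches Aurora
  - task 2 (Optimize): project_id=3 -> matches Aurora
  - task 3 (Implement): project_id=1 -> matches Alpha
  - task 4 (Audit): project_id=2 -> matches Titan
  - task 5 (Test): project_id=NULL, no match -> kept with NULL
  - task 6 (Deploy): project_id=2 -> matches Titan
  - task 7 (Refactor): project_id=1 -> matches Alpha
All 7 rows appear; 1 has NULL project.

SQL:
SELECT a.name, b.name AS project
FROM tasks a
LEFT JOIN projects b ON a.project_id = b.id

Result:
name      | project
----------+--------
Review    | Aurora 
Optimize  | Aurora 
Implement | Alpha  
Audit     | Titan  
Test      | NULL   
Deploy    | Titan  
Refactor  | Alpha  


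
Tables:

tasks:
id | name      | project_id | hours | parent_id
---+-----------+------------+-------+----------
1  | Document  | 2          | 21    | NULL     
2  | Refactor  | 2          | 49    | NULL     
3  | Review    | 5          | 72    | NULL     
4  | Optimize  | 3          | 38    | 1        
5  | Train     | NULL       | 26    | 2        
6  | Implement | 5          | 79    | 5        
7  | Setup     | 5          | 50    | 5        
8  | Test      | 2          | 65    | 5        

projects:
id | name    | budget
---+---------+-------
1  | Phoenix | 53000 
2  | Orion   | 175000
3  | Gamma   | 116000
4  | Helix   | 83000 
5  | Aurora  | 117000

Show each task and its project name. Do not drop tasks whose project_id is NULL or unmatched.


LEFT JOIN keeps every row from tasks (the left table); where project_id has no match in projects, the project columns become NULL. Walk through each task:
  - task 1 (Document): project_id=2 -> matches Orion
  - task 2 (Refactor): project_id=2 -> matches Orion
  - task 3 (Review): project_id=5 -> matches Aurora
  - task 4 (Optimize): project_id=3 -> matches Gamma
  - task 5 (Train): project_id=NULL, no match -> kept with NULL
  - task 6 (Implement): project_id=5 -> matches Aurora
  - task 7 (Setup): project_id=5 -> matches Aurora
  - task 8 (Test): project_id=2 -> matches Orion
All 8 rows appear; 1 has NULL project.

SQL:
SELECT a.name, b.name AS project
FROM tasks a
LEFT JOIN projects b ON a.project_id = b.id

Result:
name      | project
----------+--------
Document  | Orion  
Refactor  | Orion  
Review    | Aurora 
Optimize  | Gamma  
Train     | NULL   
Implement | Aurora 
Setup     | Aurora 
Test      | Orion  


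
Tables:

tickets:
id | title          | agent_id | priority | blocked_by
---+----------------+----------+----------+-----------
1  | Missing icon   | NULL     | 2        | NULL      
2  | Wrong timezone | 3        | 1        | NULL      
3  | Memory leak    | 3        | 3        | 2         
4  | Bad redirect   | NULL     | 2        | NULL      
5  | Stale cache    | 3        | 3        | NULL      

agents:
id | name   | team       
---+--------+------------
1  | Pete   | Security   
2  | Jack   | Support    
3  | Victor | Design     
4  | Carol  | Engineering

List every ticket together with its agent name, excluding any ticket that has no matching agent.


INNER JOIN keeps only tickets rows whose agent_id matches an id in agents. Walk through each ticket:
  - ticket 1 (Missing icon): agent_id=NULL, no match -> dropped
  - ticket 2 (Wrong timezone): agent_id=3 -> matches Victor
  - ticket 3 (Memory leak): agent_id=3 -> matches Victor
  - ticket 4 (Bad redirect): agent_id=NULL, no match -> dropped
  - ticket 5 (Stale cache): agent_id=3 -> matches Victor
So 2 of 5 rows are dropped.

SQL:
SELECT a.title, b.name AS agent
FROM tickets a
INNER JOIN agents b ON a.agent_id = b.id

Result:
title          | agent 
---------------+-------
Wrong timezone | Victor
Memory leak    | Victor
Stale cache    | Victor


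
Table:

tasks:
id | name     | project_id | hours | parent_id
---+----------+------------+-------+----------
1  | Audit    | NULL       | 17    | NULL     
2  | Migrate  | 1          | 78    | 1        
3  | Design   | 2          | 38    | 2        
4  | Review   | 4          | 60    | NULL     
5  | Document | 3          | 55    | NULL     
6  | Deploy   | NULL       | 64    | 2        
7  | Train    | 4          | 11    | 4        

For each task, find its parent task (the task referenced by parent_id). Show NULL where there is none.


This is a self-join: tasks is joined to a second copy of itself, matching each row's parent_id to another row's id. Use LEFT JOIN so rows with parent_id=NULL are kept.
  - task 1 (Audit): parent_id=NULL -> NULL
  - task 2 (Migrate): parent_id=1 -> Audit
  - task 3 (Design): parent_id=2 -> Migrate
  - task 4 (Review): parent_id=NULL -> NULL
  - task 5 (Document): parent_id=NULL -> NULL
  - task 6 (Deploy): parent_id=2 -> Migrate
  - task 7 (Train): parent_id=4 -> Review

SQL:
SELECT a.name AS item, b.name AS parent
FROM tasks a
LEFT JOIN tasks b ON a.parent_id = b.id

Result:
item     | parent 
---------+--------
Audit    | NULL   
Migrate  | Audit  
Design   | Migrate
Review   | NULL   
Document | NULL   
Deploy   | Migrate
Train    | Review 


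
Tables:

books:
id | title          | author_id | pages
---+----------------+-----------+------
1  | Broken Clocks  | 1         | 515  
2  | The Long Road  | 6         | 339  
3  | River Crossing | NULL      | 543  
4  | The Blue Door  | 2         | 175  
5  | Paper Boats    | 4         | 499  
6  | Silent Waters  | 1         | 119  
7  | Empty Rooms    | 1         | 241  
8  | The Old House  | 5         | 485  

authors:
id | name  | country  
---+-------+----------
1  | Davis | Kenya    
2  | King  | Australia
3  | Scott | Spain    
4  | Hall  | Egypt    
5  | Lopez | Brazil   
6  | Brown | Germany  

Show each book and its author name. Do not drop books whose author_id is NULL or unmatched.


LEFT JOIN keeps every row from books (the left table); where author_id has no match in authors, the author columns become NULL. Walk through each book:
  - book 1 (Broken Clocks): author_id=1 -> matches Davis
  - book 2 (The Long Road): author_id=6 -> matches Brown
  - book 3 (River Crossing): author_id=NULL, no match -> kept with NULL
  - book 4 (The Blue Door): author_id=2 -> matches King
  - book 5 (Paper Boats): author_id=4 -> matches Hall
  - book 6 (Silent Waters): author_id=1 -> matches Davis
  - book 7 (Empty Rooms): author_id=1 -> matches Davis
  - book 8 (The Old House): author_id=5 -> matches Lopez
All 8 rows appear; 1 has NULL author.

SQL:
SELECT a.title, b.name AS author
FROM books a
LEFT JOIN authors b ON a.author_id = b.id

Result:
title          | author
---------------+-------
Broken Clocks  | Davis 
The Long Road  | Brown 
River Crossing | NULL  
The Blue Door  | King  
Paper Boats    | Hall  
Silent Waters  | Davis 
Empty Rooms    | Davis 
The Old House  | Lopez 


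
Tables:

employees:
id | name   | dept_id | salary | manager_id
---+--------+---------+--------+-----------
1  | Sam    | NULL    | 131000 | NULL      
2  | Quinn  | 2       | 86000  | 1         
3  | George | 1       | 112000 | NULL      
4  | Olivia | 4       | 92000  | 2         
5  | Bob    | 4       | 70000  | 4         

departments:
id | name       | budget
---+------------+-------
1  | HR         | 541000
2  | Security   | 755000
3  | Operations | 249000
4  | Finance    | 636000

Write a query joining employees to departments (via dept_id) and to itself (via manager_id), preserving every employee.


Two LEFT JOINs from the same base table employees: one to departments via dept_id, one to employees itself via manager_id. Both are LEFT so every employee is preserved.
Match against departments:
  - employee 1 (Sam): dept_id=NULL, no match -> kept with NULL
  - employee 2 (Quinn): dept_id=2 -> matches Security
  - employee 3 (George): dept_id=1 -> matches HR
  - employee 4 (Olivia): dept_id=4 -> matches Finance
  - employee 5 (Bob): dept_id=4 -> matches Finance
Match against employees (self):
  - employee 1 (Sam): manager_id=NULL -> NULL
  - employee 2 (Quinn): manager_id=1 -> Sam
  - employee 3 (George): manager_id=NULL -> NULL
  - employee 4 (Olivia): manager_id=2 -> Quinn
  - employee 5 (Bob): manager_id=4 -> Olivia

SQL:
SELECT a.name, b.name AS department, c.name AS manager
FROM employees a
LEFT JOIN departments b ON a.dept_id = b.id
LEFT JOIN employees c ON a.manager_id = c.id

Result:
name   | department | manager
-------+------------+--------
Sam    | NULL       | NULL   
Quinn  | Security   | Sam    
George | HR         | NULL   
Olivia | Finance    | Quinn  
Bob    | Finance    | Olivia 


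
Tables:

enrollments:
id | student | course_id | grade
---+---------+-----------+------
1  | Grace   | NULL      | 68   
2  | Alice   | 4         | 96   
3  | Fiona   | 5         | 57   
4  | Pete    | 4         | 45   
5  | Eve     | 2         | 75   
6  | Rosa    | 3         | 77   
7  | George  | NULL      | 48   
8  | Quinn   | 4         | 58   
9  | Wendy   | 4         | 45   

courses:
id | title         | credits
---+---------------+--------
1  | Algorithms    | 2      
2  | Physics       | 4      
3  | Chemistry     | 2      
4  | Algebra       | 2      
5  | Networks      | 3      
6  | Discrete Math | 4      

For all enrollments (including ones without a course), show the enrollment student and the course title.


LEFT JOIN keeps every row from enrollments (the left table); where course_id has no match in courses, the course columns become NULL. Walk through each enrollment:
  - enrollment 1 (Grace): course_id=NULL, no match -> kept with NULL
  - enrollment 2 (Alice): course_id=4 -> matches Algebra
  - enrollment 3 (Fiona): course_id=5 -> matches Networks
  - enrollment 4 (Pete): course_id=4 -> matches Algebra
  - enrollment 5 (Eve): course_id=2 -> matches Physics
  - enrollment 6 (Rosa): course_id=3 -> matches Chemistry
  - enrollment 7 (George): course_id=NULL, no match -> kept with NULL
  - enrollment 8 (Quinn): course_id=4 -> matches Algebra
  - enrollment 9 (Wendy): course_id=4 -> matches Algebra
All 9 rows appear; 2 have NULL course.

SQL:
SELECT a.student, b.title AS course
FROM enrollments a
LEFT JOIN courses b ON a.course_id = b.id

Result:
student | course   
--------+----------
Grace   | NULL     
Alice   | Algebra  
Fiona   | Networks 
Pete    | Algebra  
Eve     | Physics  
Rosa    | Chemistry
George  | NULL     
Quinn   | Algebra  
Wendy   | Algebra  


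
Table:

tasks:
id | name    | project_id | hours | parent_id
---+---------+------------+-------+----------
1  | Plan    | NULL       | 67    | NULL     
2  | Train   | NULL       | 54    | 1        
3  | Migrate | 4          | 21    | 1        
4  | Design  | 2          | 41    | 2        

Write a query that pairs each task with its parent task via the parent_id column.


This is a self-join: tasks is joined to a second copy of itself, matching each row's parent_id to another row's id. Use LEFT JOIN so rows with parent_id=NULL are kept.
  - task 1 (Plan): parent_id=NULL -> NULL
  - task 2 (Train): parent_id=1 -> Plan
  - task 3 (Migrate): parent_id=1 -> Plan
  - task 4 (Design): parent_id=2 -> Train

SQL:
SELECT a.name AS item, b.name AS parent
FROM tasks a
LEFT JOIN tasks b ON a.parent_id = b.id

Result:
item    | parent
--------+-------
Plan    | NULL  
Train   | Plan  
Migrate | Plan  
Design  | Train 


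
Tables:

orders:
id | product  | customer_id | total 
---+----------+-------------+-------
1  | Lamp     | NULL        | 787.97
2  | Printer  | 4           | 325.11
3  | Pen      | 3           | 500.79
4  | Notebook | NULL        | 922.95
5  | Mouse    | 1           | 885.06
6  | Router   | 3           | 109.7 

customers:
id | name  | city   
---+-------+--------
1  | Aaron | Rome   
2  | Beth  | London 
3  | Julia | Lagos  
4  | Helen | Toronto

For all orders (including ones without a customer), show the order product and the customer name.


LEFT JOIN keeps every row from orders (the left table); where customer_id has no match in customers, the customer columns become NULL. Walk through each order:
  - order 1 (Lamp): customer_id=NULL, no match -> kept with NULL
  - order 2 (Printer): customer_id=4 -> matches Helen
  - order 3 (Pen): customer_id=3 -> matches Julia
  - order 4 (Notebook): customer_id=NULL, no match -> kept with NULL
  - order 5 (Mouse): customer_id=1 -> matches Aaron
  - order 6 (Router): customer_id=3 -> matches Julia
All 6 rows appear; 2 have NULL customer.

SQL:
SELECT a.product, b.name AS customer
FROM orders a
LEFT JOIN customers b ON a.customer_id = b.id

Result:
product  | customer
---------+---------
Lamp     | NULL    
Printer  | Helen   
Pen      | Julia   
Notebook | NULL    
Mouse    | Aaron   
Router   | Julia   


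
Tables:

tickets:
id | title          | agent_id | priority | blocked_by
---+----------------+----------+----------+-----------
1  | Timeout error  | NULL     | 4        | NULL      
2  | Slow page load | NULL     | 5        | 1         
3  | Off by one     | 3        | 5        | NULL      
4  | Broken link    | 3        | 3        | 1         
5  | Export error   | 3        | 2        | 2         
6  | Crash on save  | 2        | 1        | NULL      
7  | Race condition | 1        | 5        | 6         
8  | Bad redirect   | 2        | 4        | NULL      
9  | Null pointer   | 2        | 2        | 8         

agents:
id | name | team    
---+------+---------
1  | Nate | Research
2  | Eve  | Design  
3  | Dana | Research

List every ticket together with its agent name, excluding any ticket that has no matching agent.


INNER JOIN keeps only tickets rows whose agent_id matches an id in agents. Walk through each ticket:
  - ticket 1 (Timeout error): agent_id=NULL, no match -> dropped
  - ticket 2 (Slow page load): agent_id=NULL, no match -> dropped
  - ticket 3 (Off by one): agent_id=3 -> matches Dana
  - ticket 4 (Broken link): agent_id=3 -> matches Dana
  - ticket 5 (Export error): agent_id=3 -> matches Dana
  - ticket 6 (Crash on save): agent_id=2 -> matches Eve
  - ticket 7 (Race condition): agent_id=1 -> matches Nate
  - ticket 8 (Bad redirect): agent_id=2 -> matches Eve
  - ticket 9 (Null pointer): agent_id=2 -> matches Eve
So 2 of 9 rows are dropped.

SQL:
SELECT a.title, b.name AS agent
FROM tickets a
INNER JOIN agents b ON a.agent_id = b.id

Result:
title          | agent
---------------+------
Off by one     | Dana 
Broken link    | Dana 
Export error   | Dana 
Crash on save  | Eve  
Race condition | Nate 
Bad redirect   | Eve  
Null pointer   | Eve  


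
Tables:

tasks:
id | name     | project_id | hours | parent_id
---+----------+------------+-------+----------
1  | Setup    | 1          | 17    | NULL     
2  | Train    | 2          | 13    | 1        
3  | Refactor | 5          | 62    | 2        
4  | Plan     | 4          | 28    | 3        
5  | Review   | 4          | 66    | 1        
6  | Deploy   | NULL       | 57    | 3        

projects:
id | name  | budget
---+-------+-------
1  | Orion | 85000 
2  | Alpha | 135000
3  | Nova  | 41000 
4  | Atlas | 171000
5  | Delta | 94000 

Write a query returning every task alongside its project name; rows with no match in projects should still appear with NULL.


LEFT JOIN keeps every row from tasks (the left table); where project_id has no match in projects, the project columns become NULL. Walk through each task:
  - task 1 (Setup): project_id=1 -> matches Orion
  - task 2 (Train): project_id=2 -> matches Alpha
  - task 3 (Refactor): project_id=5 -> matches Delta
  - task 4 (Plan): project_id=4 -> matches Atlas
  - task 5 (Review): project_id=4 -> matches Atlas
  - task 6 (Deploy): project_id=NULL, no match -> kept with NULL
All 6 rows appear; 1 has NULL project.

SQL:
SELECT a.name, b.name AS project
FROM tasks a
LEFT JOIN projects b ON a.project_id = b.id

Result:
name     | project
---------+--------
Setup    | Orion  
Train    | Alpha  
Refactor | Delta  
Plan     | Atlas  
Review   | Atlas  
Deploy   | NULL   


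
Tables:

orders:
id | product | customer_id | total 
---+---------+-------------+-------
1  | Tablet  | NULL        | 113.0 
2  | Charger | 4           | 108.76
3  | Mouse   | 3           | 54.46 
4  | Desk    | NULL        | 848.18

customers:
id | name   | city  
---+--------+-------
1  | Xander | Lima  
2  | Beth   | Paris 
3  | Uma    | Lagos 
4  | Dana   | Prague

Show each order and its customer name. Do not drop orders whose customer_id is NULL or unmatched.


LEFT JOIN keeps every row from orders (the left table); where customer_id has no match in customers, the customer columns become NULL. Walk through each order:
  - order 1 (Tablet): customer_id=NULL, no match -> kept with NULL
  - order 2 (Charger): customer_id=4 -> matches Dana
  - order 3 (Mouse): customer_id=3 -> matches Uma
  - order 4 (Desk): customer_id=NULL, no match -> kept with NULL
All 4 rows appear; 2 have NULL customer.

SQL:
SELECT a.product, b.name AS customer
FROM orders a
LEFT JOIN customers b ON a.customer_id = b.id

Result:
product | customer
--------+---------
Tablet  | NULL    
Charger | Dana    
Mouse   | Uma     
Desk    | NULL    


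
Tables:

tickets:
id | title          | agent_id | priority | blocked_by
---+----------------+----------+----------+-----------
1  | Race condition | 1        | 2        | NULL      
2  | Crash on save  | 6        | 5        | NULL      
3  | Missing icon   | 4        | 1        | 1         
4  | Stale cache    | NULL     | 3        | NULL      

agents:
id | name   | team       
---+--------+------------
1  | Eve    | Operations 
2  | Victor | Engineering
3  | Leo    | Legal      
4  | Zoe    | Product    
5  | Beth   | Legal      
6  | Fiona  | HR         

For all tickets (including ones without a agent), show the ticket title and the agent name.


LEFT JOIN keeps every row from tickets (the left table); where agent_id has no match in agents, the agent columns become NULL. Walk through each ticket:
  - ticket 1 (Race condition): agent_id=1 -> matches Eve
  - ticket 2 (Crash on save): agent_id=6 -> matches Fiona
  - ticket 3 (Missing icon): agent_id=4 -> matches Zoe
  - ticket 4 (Stale cache): agent_id=NULL, no match -> kept with NULL
All 4 rows appear; 1 has NULL agent.

SQL:
SELECT a.title, b.name AS agent
FROM tickets a
LEFT JOIN agents b ON a.agent_id = b.id

Result:
title          | agent
---------------+------
Race condition | Eve  
Crash on save  | Fiona
Missing icon   | Zoe  
Stale cache    | NULL 


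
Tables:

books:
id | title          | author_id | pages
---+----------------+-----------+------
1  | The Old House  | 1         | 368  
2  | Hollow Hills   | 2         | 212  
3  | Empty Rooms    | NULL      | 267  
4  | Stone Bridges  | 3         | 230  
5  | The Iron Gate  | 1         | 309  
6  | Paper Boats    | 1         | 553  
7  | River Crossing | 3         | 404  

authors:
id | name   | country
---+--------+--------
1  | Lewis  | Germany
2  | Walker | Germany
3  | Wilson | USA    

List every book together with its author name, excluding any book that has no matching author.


INNER JOIN keeps only books rows whose author_id matches an id in authors. Walk through each book:
  - book 1 (The Old House): author_id=1 -> matches Lewis
  - book 2 (Hollow Hills): author_id=2 -> matches Walker
  - book 3 (Empty Rooms): author_id=NULL, no match -> dropped
  - book 4 (Stone Bridges): author_id=3 -> matches Wilson
  - book 5 (The Iron Gate): author_id=1 -> matches Lewis
  - book 6 (Paper Boats): author_id=1 -> matches Lewis
  - book 7 (River Crossing): author_id=3 -> matches Wilson
So 1 of 7 rows is dropped.

SQL:
SELECT a.title, b.name AS author
FROM books a
INNER JOIN authors b ON a.author_id = b.id

Result:
title          | author
---------------+-------
The Old House  | Lewis 
Hollow Hills   | Walker
Stone Bridges  | Wilson
The Iron Gate  | Lewis 
Paper Boats    | Lewis 
River Crossing | Wilson


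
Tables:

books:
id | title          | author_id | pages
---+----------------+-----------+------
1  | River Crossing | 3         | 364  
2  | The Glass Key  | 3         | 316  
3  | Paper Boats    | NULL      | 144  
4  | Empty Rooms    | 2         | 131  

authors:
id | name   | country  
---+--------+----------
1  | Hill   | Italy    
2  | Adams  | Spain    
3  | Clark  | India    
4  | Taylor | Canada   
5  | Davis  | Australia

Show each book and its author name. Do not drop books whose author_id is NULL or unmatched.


LEFT JOIN keeps every row from books (the left table); where author_id has no match in authors, the author columns become NULL. Walk through each book:
  - book 1 (River Crossing): author_id=3 -> matches Clark
  - book 2 (The Glass Key): author_id=3 -> matches Clark
  - book 3 (Paper Boats): author_id=NULL, no match -> kept with NULL
  - book 4 (Empty Rooms): author_id=2 -> matches Adams
All 4 rows appear; 1 has NULL author.

SQL:
SELECT a.title, b.name AS author
FROM books a
LEFT JOIN authors b ON a.author_id = b.id

Result:
title          | author
---------------+-------
River Crossing | Clark 
The Glass Key  | Clark 
Paper Boats    | NULL  
Empty Rooms    | Adams 


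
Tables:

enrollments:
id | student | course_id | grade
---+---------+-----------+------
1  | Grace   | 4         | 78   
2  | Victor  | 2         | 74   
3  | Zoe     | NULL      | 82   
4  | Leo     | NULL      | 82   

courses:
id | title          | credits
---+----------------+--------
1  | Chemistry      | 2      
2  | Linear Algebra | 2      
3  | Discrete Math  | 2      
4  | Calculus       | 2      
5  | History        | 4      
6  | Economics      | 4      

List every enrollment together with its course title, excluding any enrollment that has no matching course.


INNER JOIN keeps only enrollments rows whose course_id matches an id in courses. Walk through each enrollment:
  - enrollment 1 (Grace): course_id=4 -> matches Calculus
  - enrollment 2 (Victor): course_id=2 -> matches Linear Algebra
  - enrollment 3 (Zoe): course_id=NULL, no match -> dropped
  - enrollment 4 (Leo): course_id=NULL, no match -> dropped
So 2 of 4 rows are dropped.

SQL:
SELECT a.student, b.title AS course
FROM enrollments a
INNER JOIN courses b ON a.course_id = b.id

Result:
student | course        
--------+---------------
Grace   | Calculus      
Victor  | Linear Algebra


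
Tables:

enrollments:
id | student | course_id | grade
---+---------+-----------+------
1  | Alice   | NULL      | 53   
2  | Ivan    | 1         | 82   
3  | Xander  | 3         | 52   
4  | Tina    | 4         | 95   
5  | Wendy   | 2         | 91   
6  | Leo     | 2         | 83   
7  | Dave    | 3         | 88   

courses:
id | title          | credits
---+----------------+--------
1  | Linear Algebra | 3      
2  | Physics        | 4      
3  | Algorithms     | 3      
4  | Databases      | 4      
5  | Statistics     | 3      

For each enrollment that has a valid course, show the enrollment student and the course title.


INNER JOIN keeps only enrollments rows whose course_id matches an id in courses. Walk through each enrollment:
  - enrollment 1 (Alice): course_id=NULL, no match -> dropped
  - enrollment 2 (Ivan): course_id=1 -> matches Linear Algebra
  - enrollment 3 (Xander): course_id=3 -> matches Algorithms
  - enrollment 4 (Tina): course_id=4 -> matches Databases
  - enrollment 5 (Wendy): course_id=2 -> matches Physics
  - enrollment 6 (Leo): course_id=2 -> matches Physics
  - enrollment 7 (Dave): course_id=3 -> matches Algorithms
So 1 of 7 rows is dropped.

SQL:
SELECT a.student, b.title AS course
FROM enrollments a
INNER JOIN courses b ON a.course_id = b.id

Result:
student | course        
--------+---------------
Ivan    | Linear Algebra
Xander  | Algorithms    
Tina    | Databases     
Wendy   | Physics       
Leo     | Physics       
Dave    | Algorithms    


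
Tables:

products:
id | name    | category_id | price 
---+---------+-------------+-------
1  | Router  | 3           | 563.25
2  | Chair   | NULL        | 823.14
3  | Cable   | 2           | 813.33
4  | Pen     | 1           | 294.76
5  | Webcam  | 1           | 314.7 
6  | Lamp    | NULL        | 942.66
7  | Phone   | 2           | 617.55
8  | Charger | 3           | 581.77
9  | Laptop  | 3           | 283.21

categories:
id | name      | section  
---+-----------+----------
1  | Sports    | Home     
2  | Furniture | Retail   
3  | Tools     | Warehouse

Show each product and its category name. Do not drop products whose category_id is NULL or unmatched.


LEFT JOIN keeps every row from products (the left table); where category_id has no match in categories, the category columns become NULL. Walk through each product:
  - product 1 (Router): category_id=3 -> matches Tools
  - product 2 (Chair): category_id=NULL, no match -> kept with NULL
  - product 3 (Cable): category_id=2 -> matches Furniture
  - product 4 (Pen): category_id=1 -> matches Sports
  - product 5 (Webcam): category_id=1 -> matches Sports
  - product 6 (Lamp): category_id=NULL, no match -> kept with NULL
  - product 7 (Phone): category_id=2 -> matches Furniture
  - product 8 (Charger): category_id=3 -> matches Tools
  - product 9 (Laptop): category_id=3 -> matches Tools
All 9 rows appear; 2 have NULL category.

SQL:
SELECT a.name, b.name AS category
FROM products a
LEFT JOIN categories b ON a.category_id = b.id

Result:
name    | category 
--------+----------
Router  | Tools    
Chair   | NULL     
Cable   | Furniture
Pen     | Sports   
Webcam  | Sports   
Lamp    | NULL     
Phone   | Furniture
Charger | Tools    
Laptop  | Tools    


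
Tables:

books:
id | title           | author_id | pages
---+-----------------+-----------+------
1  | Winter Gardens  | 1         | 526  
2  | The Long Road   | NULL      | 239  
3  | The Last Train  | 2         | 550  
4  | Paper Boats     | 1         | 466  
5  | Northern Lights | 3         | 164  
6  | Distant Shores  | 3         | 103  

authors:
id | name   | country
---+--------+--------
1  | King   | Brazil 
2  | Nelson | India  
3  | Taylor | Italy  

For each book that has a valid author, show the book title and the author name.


INNER JOIN keeps only books rows whose author_id matches an id in authors. Walk through each book:
  - book 1 (Winter Gardens): author_id=1 -> matches King
  - book 2 (The Long Road): author_id=NULL, no match -> dropped
  - book 3 (The Last Train): author_id=2 -> matches Nelson
  - book 4 (Paper Boats): author_id=1 -> matches King
  - book 5 (Northern Lights): author_id=3 -> matches Taylor
  - book 6 (Distant Shores): author_id=3 -> matches Taylor
So 1 of 6 rows is dropped.

SQL:
SELECT a.title, b.name AS author
FROM books a
INNER JOIN authors b ON a.author_id = b.id

Result:
title           | author
----------------+-------
Winter Gardens  | King  
The Last Train  | Nelson
Paper Boats     | King  
Northern Lights | Taylor
Distant Shores  | Taylor


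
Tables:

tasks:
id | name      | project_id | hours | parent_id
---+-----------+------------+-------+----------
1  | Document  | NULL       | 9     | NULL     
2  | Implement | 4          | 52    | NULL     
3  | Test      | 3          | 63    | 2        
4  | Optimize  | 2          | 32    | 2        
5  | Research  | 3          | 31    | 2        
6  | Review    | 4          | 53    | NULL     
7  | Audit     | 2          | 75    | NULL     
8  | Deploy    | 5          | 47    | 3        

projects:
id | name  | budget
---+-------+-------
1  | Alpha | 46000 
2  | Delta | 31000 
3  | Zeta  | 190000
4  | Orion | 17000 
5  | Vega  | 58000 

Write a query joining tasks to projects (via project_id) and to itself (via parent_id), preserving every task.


Two LEFT JOINs from the same base table tasks: one to projects via project_id, one to tasks itself via parent_id. Both are LEFT so every task is preserved.
Match against projects:
  - task 1 (Document): project_id=NULL, no match -> kept with NULL
  - task 2 (Implement): project_id=4 -> matches Orion
  - task 3 (Test): project_id=3 -> matches Zeta
  - task 4 (Optimize): project_id=2 -> matches Delta
  - task 5 (Research): project_id=3 -> matches Zeta
  - task 6 (Review): project_id=4 -> matches Orion
  - task 7 (Audit): project_id=2 -> matches Delta
  - task 8 (Deploy): project_id=5 -> matches Vega
Match against tasks (self):
  - task 1 (Document): parent_id=NULL -> NULL
  - task 2 (Implement): parent_id=NULL -> NULL
  - task 3 (Test): parent_id=2 -> Implement
  - task 4 (Optimize): parent_id=2 -> Implement
  - task 5 (Research): parent_id=2 -> Implement
  - task 6 (Review): parent_id=NULL -> NULL
  - task 7 (Audit): parent_id=NULL -> NULL
  - task 8 (Deploy): parent_id=3 -> Test

SQL:
SELECT a.name, b.name AS project, c.name AS parent
FROM tasks a
LEFT JOIN projects b ON a.project_id = b.id
LEFT JOIN tasks c ON a.parent_id = c.id

Result:
name      | project | parent   
----------+---------+----------
Document  | NULL    | NULL     
Implement | Orion   | NULL     
Test      | Zeta    | Implement
Optimize  | Delta   | Implement
Research  | Zeta    | Implement
Review    | Orion   | NULL     
Audit     | Delta   | NULL     
Deploy    | Vega    | Test     


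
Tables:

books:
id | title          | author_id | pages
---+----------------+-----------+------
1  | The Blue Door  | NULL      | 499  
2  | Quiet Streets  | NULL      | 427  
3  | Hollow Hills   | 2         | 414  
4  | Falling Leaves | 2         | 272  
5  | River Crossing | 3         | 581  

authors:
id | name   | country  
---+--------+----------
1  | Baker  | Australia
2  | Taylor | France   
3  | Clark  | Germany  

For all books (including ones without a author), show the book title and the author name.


LEFT JOIN keeps every row from books (the left table); where author_id has no match in authors, the author columns become NULL. Walk through each book:
  - book 1 (The Blue Door): author_id=NULL, no match -> kept with NULL
  - book 2 (Quiet Streets): author_id=NULL, no match -> kept with NULL
  - book 3 (Hollow Hills): author_id=2 -> matches Taylor
  - book 4 (Falling Leaves): author_id=2 -> matches Taylor
  - book 5 (River Crossing): author_id=3 -> matches Clark
All 5 rows appear; 2 have NULL author.

SQL:
SELECT a.title, b.name AS author
FROM books a
LEFT JOIN authors b ON a.author_id = b.id

Result:
title          | author
---------------+-------
The Blue Door  | NULL  
Quiet Streets  | NULL  
Hollow Hills   | Taylor
Falling Leaves | Taylor
River Crossing | Clark 


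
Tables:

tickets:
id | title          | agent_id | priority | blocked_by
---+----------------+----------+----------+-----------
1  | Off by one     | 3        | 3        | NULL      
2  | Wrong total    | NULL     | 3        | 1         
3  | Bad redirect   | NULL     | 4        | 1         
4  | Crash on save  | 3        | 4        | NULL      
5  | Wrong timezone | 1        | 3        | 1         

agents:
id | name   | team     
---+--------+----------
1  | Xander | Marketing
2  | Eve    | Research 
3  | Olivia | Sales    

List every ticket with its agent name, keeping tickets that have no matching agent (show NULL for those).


LEFT JOIN keeps every row from tickets (the left table); where agent_id has no match in agents, the agent columns become NULL. Walk through each ticket:
  - ticket 1 (Off by one): agent_id=3 -> matches Olivia
  - ticket 2 (Wrong total): agent_id=NULL, no match -> kept with NULL
  - ticket 3 (Bad redirect): agent_id=NULL, no match -> kept with NULL
  - ticket 4 (Crash on save): agent_id=3 -> matches Olivia
  - ticket 5 (Wrong timezone): agent_id=1 -> matches Xander
All 5 rows appear; 2 have NULL agent.

SQL:
SELECT a.title, b.name AS agent
FROM tickets a
LEFT JOIN agents b ON a.agent_id = b.id

Result:
title          | agent 
---------------+-------
Off by one     | Olivia
Wrong total    | NULL  
Bad redirect   | NULL  
Crash on save  | Olivia
Wrong timezone | Xander


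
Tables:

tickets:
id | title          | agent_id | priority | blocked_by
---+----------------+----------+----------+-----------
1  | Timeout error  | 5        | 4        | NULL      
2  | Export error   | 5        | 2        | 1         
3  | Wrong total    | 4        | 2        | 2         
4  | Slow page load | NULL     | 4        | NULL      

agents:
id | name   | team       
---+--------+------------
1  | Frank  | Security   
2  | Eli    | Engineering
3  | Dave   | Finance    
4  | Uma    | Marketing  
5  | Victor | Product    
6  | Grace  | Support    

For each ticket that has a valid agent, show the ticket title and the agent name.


INNER JOIN keeps only tickets rows whose agent_id matches an id in agents. Walk through each ticket:
  - ticket 1 (Timeout error): agent_id=5 -> matches Victor
  - ticket 2 (Export error): agent_id=5 -> matches Victor
  - ticket 3 (Wrong total): agent_id=4 -> matches Uma
  - ticket 4 (Slow page load): agent_id=NULL, no match -> dropped
So 1 of 4 rows is dropped.

SQL:
SELECT a.title, b.name AS agent
FROM tickets a
INNER JOIN agents b ON a.agent_id = b.id

Result:
title         | agent 
--------------+-------
Timeout error | Victor
Export error  | Victor
Wrong total   | Uma   


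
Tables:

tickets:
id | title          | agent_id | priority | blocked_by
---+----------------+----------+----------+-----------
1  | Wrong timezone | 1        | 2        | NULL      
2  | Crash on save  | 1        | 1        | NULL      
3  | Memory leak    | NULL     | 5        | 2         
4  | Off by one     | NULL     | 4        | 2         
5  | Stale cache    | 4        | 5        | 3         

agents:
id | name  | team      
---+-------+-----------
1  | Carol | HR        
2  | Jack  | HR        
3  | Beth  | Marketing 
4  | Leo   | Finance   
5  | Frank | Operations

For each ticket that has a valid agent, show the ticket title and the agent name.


INNER JOIN keeps only tickets rows whose agent_id matches an id in agents. Walk through each ticket:
  - ticket 1 (Wrong timezone): agent_id=1 -> matches Carol
  - ticket 2 (Crash on save): agent_id=1 -> matches Carol
  - ticket 3 (Memory leak): agent_id=NULL, no match -> dropped
  - ticket 4 (Off by one): agent_id=NULL, no match -> dropped
  - ticket 5 (Stale cache): agent_id=4 -> matches Leo
So 2 of 5 rows are dropped.

SQL:
SELECT a.title, b.name AS agent
FROM tickets a
INNER JOIN agents b ON a.agent_id = b.id

Result:
title          | agent
---------------+------
Wrong timezone | Carol
Crash on save  | Carol
Stale cache    | Leo  


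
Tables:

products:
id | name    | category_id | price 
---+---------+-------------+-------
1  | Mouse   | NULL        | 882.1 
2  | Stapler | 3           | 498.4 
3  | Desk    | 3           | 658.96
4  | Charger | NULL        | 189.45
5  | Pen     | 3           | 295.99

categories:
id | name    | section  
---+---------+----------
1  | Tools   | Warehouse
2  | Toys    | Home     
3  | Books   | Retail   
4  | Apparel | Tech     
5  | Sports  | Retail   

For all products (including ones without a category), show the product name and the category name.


LEFT JOIN keeps every row from products (the left table); where category_id has no match in categories, the category columns become NULL. Walk through each product:
  - product 1 (Mouse): category_id=NULL, no match -> kept with NULL
  - product 2 (Stapler): category_id=3 -> matches Books
  - product 3 (Desk): category_id=3 -> matches Books
  - product 4 (Charger): category_id=NULL, no match -> kept with NULL
  - product 5 (Pen): category_id=3 -> matches Books
All 5 rows appear; 2 have NULL category.

SQL:
SELECT a.name, b.name AS category
FROM products a
LEFT JOIN categories b ON a.category_id = b.id

Result:
name    | category
--------+---------
Mouse   | NULL    
Stapler | Books   
Desk    | Books   
Charger | NULL    
Pen     | Books   


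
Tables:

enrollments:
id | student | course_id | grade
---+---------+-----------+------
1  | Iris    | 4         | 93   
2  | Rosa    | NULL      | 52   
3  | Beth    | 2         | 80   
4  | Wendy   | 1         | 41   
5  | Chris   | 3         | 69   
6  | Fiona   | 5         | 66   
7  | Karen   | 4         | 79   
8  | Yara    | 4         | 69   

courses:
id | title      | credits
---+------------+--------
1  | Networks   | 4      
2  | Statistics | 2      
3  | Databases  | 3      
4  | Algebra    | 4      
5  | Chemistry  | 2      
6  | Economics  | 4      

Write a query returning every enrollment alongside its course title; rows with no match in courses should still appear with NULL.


LEFT JOIN keeps every row from enrollments (the left table); where course_id has no match in courses, the course columns become NULL. Walk through each enrollment:
  - enrollment 1 (Iris): course_id=4 -> matches Algebra
  - enrollment 2 (Rosa): course_id=NULL, no match -> kept with NULL
  - enrollment 3 (Beth): course_id=2 -> matches Statistics
  - enrollment 4 (Wendy): course_id=1 -> matches Networks
  - enrollment 5 (Chris): course_id=3 -> matches Databases
  - enrollment 6 (Fiona): course_id=5 -> matches Chemistry
  - enrollment 7 (Karen): course_id=4 -> matches Algebra
  - enrollment 8 (Yara): course_id=4 -> matches Algebra
All 8 rows appear; 1 has NULL course.

SQL:
SELECT a.student, b.title AS course
FROM enrollments a
LEFT JOIN courses b ON a.course_id = b.id

Result:
student | course    
--------+-----------
Iris    | Algebra   
Rosa    | NULL      
Beth    | Statistics
Wendy   | Networks  
Chris   | Databases 
Fiona   | Chemistry 
Karen   | Algebra   
Yara    | Algebra   
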